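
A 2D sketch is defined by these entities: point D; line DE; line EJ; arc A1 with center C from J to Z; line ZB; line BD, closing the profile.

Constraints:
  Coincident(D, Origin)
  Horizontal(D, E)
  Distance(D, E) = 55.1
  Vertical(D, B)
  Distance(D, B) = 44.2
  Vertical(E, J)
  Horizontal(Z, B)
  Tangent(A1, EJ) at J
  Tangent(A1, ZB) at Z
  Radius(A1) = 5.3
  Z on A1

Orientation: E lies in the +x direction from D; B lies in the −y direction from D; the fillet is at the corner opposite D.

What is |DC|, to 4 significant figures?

63.19

D is at the origin; D and E share the same y with |DE| = 55.1 and E on the +x side, so E = (55.10, 0.000). D and B share the same x with |DB| = 44.2 and B on the −y side, so B = (0.000, -44.20). The virtual corner opposite D is at (55.10, -44.20). A1 meets EJ tangentially, so CJ is at right angles to EJ and tangency of A1 to ZB means the radius CZ is perpendicular to ZB, with radius 5.3, so the center C sits 5.3 in from both sides at C = (49.80, -38.90). Then |DC| = |C − D| = 63.19.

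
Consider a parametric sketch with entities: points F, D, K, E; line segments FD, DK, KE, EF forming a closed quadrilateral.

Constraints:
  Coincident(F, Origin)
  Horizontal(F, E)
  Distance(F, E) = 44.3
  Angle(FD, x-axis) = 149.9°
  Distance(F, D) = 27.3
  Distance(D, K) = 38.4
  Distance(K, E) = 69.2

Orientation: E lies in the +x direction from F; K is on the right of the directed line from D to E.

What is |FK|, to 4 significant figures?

31.93

F is at the origin; FE is horizontal with |FE| = 44.3 and E in +x, so E = (44.3, 0). FD runs at 149.9° with |FD| = 27.3, so D = (-23.62, 13.69). K is determined by |DK| = 38.4 and |KE| = 69.2 together: it lies at the intersection of circle(D, 38.4) and circle(E, 69.2). With |DE| = 69.28, the foot of the radical line on DE is 10.73 from D and the perpendicular offset is √(38.4² − 10.73²) = 36.87. Taking the right-of-DE solution: K = (-20.39, -24.57).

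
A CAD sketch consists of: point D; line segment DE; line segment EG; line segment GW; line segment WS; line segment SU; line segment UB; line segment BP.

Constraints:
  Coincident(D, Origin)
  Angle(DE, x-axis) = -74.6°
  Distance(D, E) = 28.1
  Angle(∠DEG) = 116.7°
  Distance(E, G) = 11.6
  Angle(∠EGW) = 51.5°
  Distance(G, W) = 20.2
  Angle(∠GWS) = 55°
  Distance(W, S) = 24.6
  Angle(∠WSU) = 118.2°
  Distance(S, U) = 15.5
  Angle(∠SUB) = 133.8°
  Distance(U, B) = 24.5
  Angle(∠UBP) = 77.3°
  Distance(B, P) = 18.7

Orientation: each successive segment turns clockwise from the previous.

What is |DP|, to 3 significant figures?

43.5

D is at the origin; DE runs at -74.6° with length 28.1, so E = (7.46, -27.1). ∠DEG = 116.7° gives EG at -138° from the x-axis; with |EG| = 11.6, G = (-1.14, -34.9). ∠EGW = 51.5° gives GW at 93.6° from the x-axis; with |GW| = 20.2, W = (-2.41, -14.7). ∠GWS = 55.0° gives WS at -31.4° from the x-axis; with |WS| = 24.6, S = (18.6, -27.5). ∠WSU = 118.2° gives SU at -93.2° from the x-axis; with |SU| = 15.5, U = (17.7, -43.0). ∠SUB = 133.8° gives UB at -139° from the x-axis; with |UB| = 24.5, B = (-0.883, -58.9). ∠UBP = 77.3° gives BP at 118° from the x-axis; with |BP| = 18.7, P = (-9.63, -42.4). Then |DP| = |P − D| = 43.5.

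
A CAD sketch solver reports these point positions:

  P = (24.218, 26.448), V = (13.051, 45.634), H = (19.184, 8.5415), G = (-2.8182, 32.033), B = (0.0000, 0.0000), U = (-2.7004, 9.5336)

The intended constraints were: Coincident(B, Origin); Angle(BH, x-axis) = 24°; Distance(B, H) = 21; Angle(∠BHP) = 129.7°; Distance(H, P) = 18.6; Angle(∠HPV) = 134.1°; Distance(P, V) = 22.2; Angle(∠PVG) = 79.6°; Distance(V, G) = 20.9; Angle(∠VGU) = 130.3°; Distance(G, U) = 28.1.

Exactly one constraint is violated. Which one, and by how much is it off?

Distance(G, U) = 28.1 — off by 5.60.

B = (0.00, 0.00) ✓; BH at 24.00° ✓; |BH| = 21.00 ✓; ∠BHP = 129.7° ✓; |HP| = 18.60 ✓; ∠HPV = 134.1° ✓; |PV| = 22.20 ✓; ∠PVG = 79.60° ✓; |VG| = 20.90 ✓; ∠VGU = 130.3° ✓; |GU| = 22.50 ✗.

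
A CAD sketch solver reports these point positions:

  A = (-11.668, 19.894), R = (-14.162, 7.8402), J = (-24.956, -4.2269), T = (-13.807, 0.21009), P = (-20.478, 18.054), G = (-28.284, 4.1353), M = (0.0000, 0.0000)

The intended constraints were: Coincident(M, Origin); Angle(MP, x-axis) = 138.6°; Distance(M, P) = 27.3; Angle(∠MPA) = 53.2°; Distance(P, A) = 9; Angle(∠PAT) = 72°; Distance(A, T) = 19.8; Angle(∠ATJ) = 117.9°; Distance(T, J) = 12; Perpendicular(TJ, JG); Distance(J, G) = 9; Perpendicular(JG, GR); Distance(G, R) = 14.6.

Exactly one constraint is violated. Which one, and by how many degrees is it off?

Perpendicular(JG, GR) — off by 7.00°.

M = (0.00, 0.00) ✓; MP at 138.6° ✓; |MP| = 27.30 ✓; ∠MPA = 53.20° ✓; |PA| = 9.000 ✓; ∠PAT = 72.00° ✓; |AT| = 19.80 ✓; ∠ATJ = 117.9° ✓; |TJ| = 12.00 ✓; ∠(TJ, JG) = 90.00° ✓; |JG| = 9.000 ✓; ∠(JG, GR) = 97.00° ✗; |GR| = 14.60 ✓.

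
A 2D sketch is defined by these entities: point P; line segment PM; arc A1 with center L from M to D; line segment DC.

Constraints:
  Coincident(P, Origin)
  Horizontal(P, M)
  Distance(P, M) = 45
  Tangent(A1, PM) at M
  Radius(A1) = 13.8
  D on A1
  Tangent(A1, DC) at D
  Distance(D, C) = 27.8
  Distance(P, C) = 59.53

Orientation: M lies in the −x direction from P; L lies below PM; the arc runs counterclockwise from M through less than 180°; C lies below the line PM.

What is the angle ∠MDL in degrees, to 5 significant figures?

26.865°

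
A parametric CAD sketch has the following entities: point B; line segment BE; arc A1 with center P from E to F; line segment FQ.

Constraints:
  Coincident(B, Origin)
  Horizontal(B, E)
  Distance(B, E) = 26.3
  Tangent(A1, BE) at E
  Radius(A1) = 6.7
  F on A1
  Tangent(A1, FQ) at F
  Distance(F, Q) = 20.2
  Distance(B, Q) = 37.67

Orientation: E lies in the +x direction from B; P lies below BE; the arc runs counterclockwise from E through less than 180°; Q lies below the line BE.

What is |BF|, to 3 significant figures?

21.6

B is at the origin; BE is horizontal with |BE| = 26.3 and E on the +x side, so E = (26.3, 0.00). Tangency of A1 to BE means the radius PE is perpendicular to BE, so P = E + (0, -6.7) = (26.3, -6.70). Since PF ⟂ FQ (tangency), |PQ| = √(6.7² + 20.2²) = 21.3 regardless of where F sits on A1. So Q lies on both circle(B, 37.67) and circle(P, 21.3); the below-BE intersection is Q = (25.2, -28.0). F is the foot of the tangent from Q: F = (19.8, -8.49).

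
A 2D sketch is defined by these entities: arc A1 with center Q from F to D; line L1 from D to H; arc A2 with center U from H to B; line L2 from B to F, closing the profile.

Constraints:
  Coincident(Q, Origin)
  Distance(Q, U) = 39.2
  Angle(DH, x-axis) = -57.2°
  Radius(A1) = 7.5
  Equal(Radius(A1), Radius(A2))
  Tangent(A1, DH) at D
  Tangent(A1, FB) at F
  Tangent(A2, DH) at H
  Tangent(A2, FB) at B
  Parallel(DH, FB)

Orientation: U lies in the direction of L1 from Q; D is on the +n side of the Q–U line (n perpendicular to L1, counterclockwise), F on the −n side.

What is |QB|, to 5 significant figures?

39.911

Tangency of A1 to both parallel lines with radius 7.5 puts D and F at Q ± 7.5·n: D = (6.3042, 4.0628), F = (-6.3042, -4.0628). Equal radii place H and B the same way about U: H = U + 7.5·n = (27.539, -28.887), B = U − 7.5·n = (14.931, -37.013). Then |QB| = |B − Q| = 39.911.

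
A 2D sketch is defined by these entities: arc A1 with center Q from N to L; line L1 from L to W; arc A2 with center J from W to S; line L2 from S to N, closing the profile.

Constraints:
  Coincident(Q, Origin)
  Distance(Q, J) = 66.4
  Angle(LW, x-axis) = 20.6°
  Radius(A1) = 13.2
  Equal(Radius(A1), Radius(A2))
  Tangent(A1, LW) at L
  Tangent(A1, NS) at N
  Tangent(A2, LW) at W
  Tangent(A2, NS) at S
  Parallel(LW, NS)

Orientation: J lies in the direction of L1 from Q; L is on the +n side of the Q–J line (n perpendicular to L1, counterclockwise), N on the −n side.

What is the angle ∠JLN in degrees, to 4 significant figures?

78.76°

The slot axis is L1's direction at 20.6°, so u = (cos 20.6°, sin 20.6°) = (0.9361, 0.3518) and n = (−sin 20.6°, cos 20.6°) = (-0.3518, 0.9361). Q is at the origin and J lies 66.4 along u from Q, so J = 66.4·u = (62.15, 23.36). Tangency of A1 to both parallel lines with radius 13.2 puts L and N at Q ± 13.2·n: L = (-4.644, 12.36), N = (4.644, -12.36). Then cos ∠JLN = LJ·LN / (|LJ||LN|), giving 78.76°.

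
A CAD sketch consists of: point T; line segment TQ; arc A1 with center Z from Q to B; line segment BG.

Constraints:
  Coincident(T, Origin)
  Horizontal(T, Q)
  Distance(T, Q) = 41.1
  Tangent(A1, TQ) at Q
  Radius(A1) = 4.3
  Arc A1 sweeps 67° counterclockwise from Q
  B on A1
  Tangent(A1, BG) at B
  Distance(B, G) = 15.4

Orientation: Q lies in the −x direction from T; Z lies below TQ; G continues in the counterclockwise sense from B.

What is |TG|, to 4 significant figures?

53.77

T is at the origin; T and Q share the same y with |TQ| = 41.1 and Q on the −x side, so Q = (-41.10, 0.000). Since A1 is tangent to TQ there, ZQ ⟂ TQ, so Z = Q + (0, -4.3) = (-41.10, -4.300). On A1, Q sits at bearing 90° from Z; a 67° counterclockwise sweep puts B at bearing 157°, so B = Z + 4.3·(cos 157°, sin 157°) = (-45.06, -2.620). The tangent condition forces ZB to be normal to BG, so BG runs along (−sin 157°, cos 157°); with |BG| = 15.4, G = (-51.08, -16.80). Then |TG| = |G − T| = 53.77.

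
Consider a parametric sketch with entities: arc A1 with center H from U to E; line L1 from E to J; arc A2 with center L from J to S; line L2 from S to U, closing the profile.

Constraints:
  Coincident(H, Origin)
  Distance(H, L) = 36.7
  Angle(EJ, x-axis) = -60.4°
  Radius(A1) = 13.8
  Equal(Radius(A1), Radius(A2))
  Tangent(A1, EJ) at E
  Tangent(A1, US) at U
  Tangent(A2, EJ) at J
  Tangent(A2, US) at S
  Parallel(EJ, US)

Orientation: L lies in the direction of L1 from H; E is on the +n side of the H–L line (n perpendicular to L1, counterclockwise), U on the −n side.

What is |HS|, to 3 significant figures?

39.2

The slot axis is L1's direction at -60.4°, so u = (cos -60.4°, sin -60.4°) = (0.494, -0.869) and n = (−sin -60.4°, cos -60.4°) = (0.869, 0.494). H is at the origin and L lies 36.7 along u from H, so L = 36.7·u = (18.1, -31.9). Tangency of A1 to both parallel lines with radius 13.8 puts E and U at H ± 13.8·n: E = (12.0, 6.82), U = (-12.0, -6.82). Equal radii place J and S the same way about L: J = L + 13.8·n = (30.1, -25.1), S = L − 13.8·n = (6.13, -38.7). Then |HS| = |S − H| = 39.2.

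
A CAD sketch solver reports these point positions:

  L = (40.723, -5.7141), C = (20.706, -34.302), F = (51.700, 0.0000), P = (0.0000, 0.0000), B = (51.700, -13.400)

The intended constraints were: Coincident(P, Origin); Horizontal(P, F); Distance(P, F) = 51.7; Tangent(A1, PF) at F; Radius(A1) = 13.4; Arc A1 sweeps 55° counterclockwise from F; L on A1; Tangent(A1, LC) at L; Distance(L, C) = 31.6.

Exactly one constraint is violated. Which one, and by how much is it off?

Distance(L, C) = 31.6 — off by 3.30.

P = (0.00, 0.00) ✓; P.y = 0.00, F.y = 0.00 ✓; |PF| = 51.70 ✓; ∠(BF, FP) = 90.00° ✓; |BF| = 13.40 ✓; bearing(B→L) − bearing(B→F) = 55.00° ✓; |BL| = 13.40 ✓; ∠(BL, LC) = 90.00° ✓; |LC| = 34.90 ✗.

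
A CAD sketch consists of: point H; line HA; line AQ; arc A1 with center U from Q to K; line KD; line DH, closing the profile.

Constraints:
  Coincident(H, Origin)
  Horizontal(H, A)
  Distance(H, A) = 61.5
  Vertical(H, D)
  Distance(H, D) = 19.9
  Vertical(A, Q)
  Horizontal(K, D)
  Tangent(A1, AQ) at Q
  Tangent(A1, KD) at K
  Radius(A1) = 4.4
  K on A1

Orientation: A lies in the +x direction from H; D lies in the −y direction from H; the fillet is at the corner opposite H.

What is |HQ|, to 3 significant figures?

63.4

H is at the origin; HA is horizontal with |HA| = 61.5 and A on the +x side, so A = (61.5, 0.00). H and D share the same x with |HD| = 19.9 and D on the −y side, so D = (0.00, -19.9). The virtual corner opposite H is at (61.5, -19.9). The tangent condition forces UQ to be normal to AQ and the tangent condition forces UK to be normal to KD, with radius 4.4, so the center U sits 4.4 in from both sides at U = (57.1, -15.5). That places the tangent points at Q = (61.5, -15.5) on AQ and K = (57.1, -19.9) on KD. Then |HQ| = |Q − H| = 63.4.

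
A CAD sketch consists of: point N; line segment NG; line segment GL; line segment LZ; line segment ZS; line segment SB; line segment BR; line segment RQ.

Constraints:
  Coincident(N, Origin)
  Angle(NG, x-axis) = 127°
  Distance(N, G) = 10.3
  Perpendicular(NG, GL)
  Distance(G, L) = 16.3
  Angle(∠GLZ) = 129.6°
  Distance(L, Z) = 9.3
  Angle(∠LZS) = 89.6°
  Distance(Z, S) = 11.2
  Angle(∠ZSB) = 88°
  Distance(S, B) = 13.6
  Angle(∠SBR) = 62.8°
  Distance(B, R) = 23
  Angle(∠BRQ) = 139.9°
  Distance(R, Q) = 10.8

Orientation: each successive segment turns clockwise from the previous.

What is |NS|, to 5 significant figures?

14.111

N is at the origin; NG runs at 127.0° with length 10.3, so G = (-6.1987, 8.2259). The perpendicularity gives GL at right angles to NG, so GL runs at 37.000°; with |GL| = 16.3, L = (6.8191, 18.036). ∠GLZ = 129.6° gives LZ at -13.400° from the x-axis; with |LZ| = 9.3, Z = (15.866, 15.880). ∠LZS = 89.6° gives ZS at -103.80° from the x-axis; with |ZS| = 11.2, S = (13.194, 5.0036). Then |NS| = |S − N| = 14.111.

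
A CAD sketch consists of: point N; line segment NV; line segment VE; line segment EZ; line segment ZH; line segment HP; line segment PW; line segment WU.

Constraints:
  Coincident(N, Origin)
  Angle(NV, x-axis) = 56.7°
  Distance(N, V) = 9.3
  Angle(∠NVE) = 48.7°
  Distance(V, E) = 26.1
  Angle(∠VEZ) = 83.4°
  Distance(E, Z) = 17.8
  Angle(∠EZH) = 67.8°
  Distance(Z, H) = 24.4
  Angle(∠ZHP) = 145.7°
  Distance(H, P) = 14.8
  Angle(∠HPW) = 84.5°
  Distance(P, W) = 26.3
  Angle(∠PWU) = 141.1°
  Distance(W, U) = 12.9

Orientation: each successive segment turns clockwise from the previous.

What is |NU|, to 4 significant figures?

33.29

∠HPW = 84.5° gives PW at -53.20° from the x-axis; with |PW| = 26.3, W = (26.80, -7.476). ∠PWU = 141.1° gives WU at -92.10° from the x-axis; with |WU| = 12.9, U = (26.33, -20.37). Then |NU| = |U − N| = 33.29.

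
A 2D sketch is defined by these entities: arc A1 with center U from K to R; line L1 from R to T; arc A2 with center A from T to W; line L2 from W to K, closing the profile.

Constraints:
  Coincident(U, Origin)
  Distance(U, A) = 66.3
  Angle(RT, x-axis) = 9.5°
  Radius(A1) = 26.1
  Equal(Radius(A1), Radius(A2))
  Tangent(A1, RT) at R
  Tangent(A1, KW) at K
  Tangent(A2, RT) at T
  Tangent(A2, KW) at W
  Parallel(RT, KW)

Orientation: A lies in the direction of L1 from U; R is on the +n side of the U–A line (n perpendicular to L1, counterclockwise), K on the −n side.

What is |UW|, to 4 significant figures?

71.25

Tangency of A1 to both parallel lines with radius 26.1 puts R and K at U ± 26.1·n: R = (-4.308, 25.74), K = (4.308, -25.74). Equal radii place T and W the same way about A: T = A + 26.1·n = (61.08, 36.68), W = A − 26.1·n = (69.70, -14.80). Then |UW| = |W − U| = 71.25.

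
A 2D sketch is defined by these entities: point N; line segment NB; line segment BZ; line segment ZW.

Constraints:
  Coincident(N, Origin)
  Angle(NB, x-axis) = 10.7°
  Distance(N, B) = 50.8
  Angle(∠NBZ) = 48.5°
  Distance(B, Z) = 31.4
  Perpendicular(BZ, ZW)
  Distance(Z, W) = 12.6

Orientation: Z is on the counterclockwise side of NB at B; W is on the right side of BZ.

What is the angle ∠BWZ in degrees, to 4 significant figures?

68.14°

N is at the origin; NB runs at 10.7° with length 50.8, so B = 50.8·(cos 10.7°, sin 10.7°) = (49.92, 9.432). ∠NBZ = 48.5°, so BZ runs at 10.7° + (180° − 48.5°) = 142.2° from the x-axis; with |BZ| = 31.4, Z = B + 31.4·(cos 142.2°, sin 142.2°) = (25.11, 28.68). The perpendicularity gives ZW at right angles to BZ; with |ZW| = 12.6 on the right of BZ, W = Z + 12.6·(0.6129, 0.7902) = (32.83, 38.63). Then cos ∠BWZ = WB·WZ / (|WB||WZ|), giving 68.14°.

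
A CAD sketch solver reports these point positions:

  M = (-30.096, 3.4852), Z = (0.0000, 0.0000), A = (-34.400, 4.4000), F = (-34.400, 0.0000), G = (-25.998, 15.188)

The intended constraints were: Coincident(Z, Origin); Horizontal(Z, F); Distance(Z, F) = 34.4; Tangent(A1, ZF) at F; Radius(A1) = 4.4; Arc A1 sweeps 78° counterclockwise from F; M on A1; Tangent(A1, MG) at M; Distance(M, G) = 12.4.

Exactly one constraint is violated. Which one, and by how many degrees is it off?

Tangent(A1, MG) at M — off by 7.30°.

Z = (0.00, 0.00) ✓; Z.y = 0.00, F.y = 0.00 ✓; |ZF| = 34.40 ✓; ∠(AF, FZ) = 90.00° ✓; |AF| = 4.400 ✓; bearing(A→M) − bearing(A→F) = 78.00° ✓; |AM| = 4.400 ✓; ∠(AM, MG) = 97.30° ✗; |MG| = 12.40 ✓.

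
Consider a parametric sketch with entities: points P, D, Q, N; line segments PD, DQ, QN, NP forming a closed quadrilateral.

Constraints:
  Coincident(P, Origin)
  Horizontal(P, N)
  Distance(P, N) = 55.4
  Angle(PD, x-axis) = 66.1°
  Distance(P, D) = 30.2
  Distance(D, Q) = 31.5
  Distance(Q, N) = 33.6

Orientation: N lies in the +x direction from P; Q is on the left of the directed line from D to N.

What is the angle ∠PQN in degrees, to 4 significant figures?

74.89°

P is at the origin; P and N share the same y with |PN| = 55.4 and N in +x, so N = (55.4, 0). PD runs at 66.1° with |PD| = 30.2, so D = (12.24, 27.61). Q is determined by |DQ| = 31.5 and |QN| = 33.6 together: it lies at the intersection of circle(D, 31.5) and circle(N, 33.6). With |DN| = 51.24, the foot of the radical line on DN is 24.29 from D and the perpendicular offset is √(31.5² − 24.29²) = 20.06. Taking the left-of-DN solution: Q = (43.50, 31.42).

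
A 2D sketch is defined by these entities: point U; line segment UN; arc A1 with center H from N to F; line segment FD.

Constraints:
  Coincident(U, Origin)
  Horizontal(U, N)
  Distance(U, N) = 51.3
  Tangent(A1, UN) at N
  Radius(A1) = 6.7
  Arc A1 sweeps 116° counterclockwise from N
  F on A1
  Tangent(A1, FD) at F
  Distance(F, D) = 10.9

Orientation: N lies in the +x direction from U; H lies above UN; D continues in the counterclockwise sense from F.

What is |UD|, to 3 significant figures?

56.0

U is at the origin; UN is horizontal with |UN| = 51.3 and N on the +x side, so N = (51.3, 0.00). Tangency of A1 to UN means the radius HN is perpendicular to UN, so H = N + (0, 6.7) = (51.3, 6.70). On A1, N sits at bearing -90° from H; a 116° counterclockwise sweep puts F at bearing 26°, so F = H + 6.7·(cos 26°, sin 26°) = (57.3, 9.64). The tangent condition forces HF to be normal to FD, so FD runs along (−sin 26°, cos 26°); with |FD| = 10.9, D = (52.5, 19.4). Then |UD| = |D − U| = 56.0.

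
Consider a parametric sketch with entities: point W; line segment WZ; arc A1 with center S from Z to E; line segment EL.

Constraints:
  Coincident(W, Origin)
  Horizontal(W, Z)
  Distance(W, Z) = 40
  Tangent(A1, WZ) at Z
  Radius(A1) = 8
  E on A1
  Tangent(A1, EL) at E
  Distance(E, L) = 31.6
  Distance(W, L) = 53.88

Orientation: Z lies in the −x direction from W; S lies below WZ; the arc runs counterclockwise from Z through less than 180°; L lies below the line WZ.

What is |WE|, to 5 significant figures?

48.682

W is at the origin; WZ is horizontal with |WZ| = 40.0 and Z on the −x side, so Z = (-40.000, 0.0000). A1 meets WZ tangentially, so SZ is at right angles to WZ, so S = Z + (0, -8) = (-40.000, -8.0000). Since SE ⟂ EL (tangency), |SL| = √(8.0² + 31.6²) = 32.597 regardless of where E sits on A1. So L lies on both circle(W, 53.88) and circle(S, 32.597); the below-WZ intersection is L = (-35.743, -40.318). E is the foot of the tangent from L: E = (-47.432, -10.959).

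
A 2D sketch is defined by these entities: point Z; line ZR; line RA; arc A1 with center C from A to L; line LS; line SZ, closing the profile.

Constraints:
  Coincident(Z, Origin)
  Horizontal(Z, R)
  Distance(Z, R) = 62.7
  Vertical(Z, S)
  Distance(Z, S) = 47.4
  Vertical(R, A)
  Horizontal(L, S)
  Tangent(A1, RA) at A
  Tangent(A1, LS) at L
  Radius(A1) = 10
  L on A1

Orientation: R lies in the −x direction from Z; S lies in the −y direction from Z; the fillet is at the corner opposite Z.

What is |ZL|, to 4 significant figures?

70.88

The virtual corner opposite Z is at (-62.70, -47.40). The tangent condition forces CA to be normal to RA and A1 meets LS tangentially, so CL is at right angles to LS, with radius 10.0, so the center C sits 10.0 in from both sides at C = (-52.70, -37.40). That places the tangent points at A = (-62.70, -37.40) on RA and L = (-52.70, -47.40) on LS. Then |ZL| = |L − Z| = 70.88.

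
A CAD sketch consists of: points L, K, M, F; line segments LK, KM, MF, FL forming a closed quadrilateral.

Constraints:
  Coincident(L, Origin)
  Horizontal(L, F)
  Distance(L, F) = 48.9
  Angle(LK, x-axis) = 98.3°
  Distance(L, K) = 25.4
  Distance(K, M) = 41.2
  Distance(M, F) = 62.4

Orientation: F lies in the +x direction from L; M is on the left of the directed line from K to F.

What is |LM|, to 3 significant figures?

61.1

Checks: |KM| = 41.20 ✓; |MF| = 62.40 ✓.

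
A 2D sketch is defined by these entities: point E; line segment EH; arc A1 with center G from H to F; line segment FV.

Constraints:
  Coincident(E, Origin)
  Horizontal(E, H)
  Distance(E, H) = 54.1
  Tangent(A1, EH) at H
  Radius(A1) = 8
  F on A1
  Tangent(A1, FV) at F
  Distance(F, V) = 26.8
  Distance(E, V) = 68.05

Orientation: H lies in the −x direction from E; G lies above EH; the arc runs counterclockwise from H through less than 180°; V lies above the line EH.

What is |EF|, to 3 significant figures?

48.2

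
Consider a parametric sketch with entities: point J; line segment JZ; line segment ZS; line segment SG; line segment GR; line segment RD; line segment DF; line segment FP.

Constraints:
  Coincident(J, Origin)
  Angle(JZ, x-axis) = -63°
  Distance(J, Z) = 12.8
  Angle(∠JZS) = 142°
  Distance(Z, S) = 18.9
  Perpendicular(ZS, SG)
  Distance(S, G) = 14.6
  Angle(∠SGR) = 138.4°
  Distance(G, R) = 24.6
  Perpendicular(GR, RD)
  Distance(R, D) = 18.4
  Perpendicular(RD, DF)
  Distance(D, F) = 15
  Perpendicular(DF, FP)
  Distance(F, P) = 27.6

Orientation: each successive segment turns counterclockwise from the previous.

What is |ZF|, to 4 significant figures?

9.642

GR ⟂ RD, so RD runs at -163.4°; with |RD| = 18.4, D = (4.449, 12.16). RD ⟂ DF, so DF runs at -73.40°; with |DF| = 15.0, F = (8.735, -2.217). Then |ZF| = |F − Z| = 9.642.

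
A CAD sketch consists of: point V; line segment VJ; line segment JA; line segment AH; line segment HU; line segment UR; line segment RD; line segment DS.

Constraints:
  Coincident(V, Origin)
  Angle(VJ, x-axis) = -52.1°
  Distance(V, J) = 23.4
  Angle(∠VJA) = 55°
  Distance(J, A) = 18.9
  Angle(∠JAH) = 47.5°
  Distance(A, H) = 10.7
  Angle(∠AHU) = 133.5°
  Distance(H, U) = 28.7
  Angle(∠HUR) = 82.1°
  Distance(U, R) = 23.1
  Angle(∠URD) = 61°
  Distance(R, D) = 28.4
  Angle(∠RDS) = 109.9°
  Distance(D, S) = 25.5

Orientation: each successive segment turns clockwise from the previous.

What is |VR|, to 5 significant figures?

43.613

V is at the origin; VJ runs at -52.1° with length 23.4, so J = (14.374, -18.465). ∠VJA = 55.0° gives JA at -177.10° from the x-axis; with |JA| = 18.9, A = (-4.5015, -19.421). ∠JAH = 47.5° gives AH at 50.400° from the x-axis; with |AH| = 10.7, H = (2.3189, -11.176). ∠AHU = 133.5° gives HU at 3.9000° from the x-axis; with |HU| = 28.7, U = (30.952, -9.2242). ∠HUR = 82.1° gives UR at -94.000° from the x-axis; with |UR| = 23.1, R = (29.341, -32.268). Then |VR| = |R − V| = 43.613.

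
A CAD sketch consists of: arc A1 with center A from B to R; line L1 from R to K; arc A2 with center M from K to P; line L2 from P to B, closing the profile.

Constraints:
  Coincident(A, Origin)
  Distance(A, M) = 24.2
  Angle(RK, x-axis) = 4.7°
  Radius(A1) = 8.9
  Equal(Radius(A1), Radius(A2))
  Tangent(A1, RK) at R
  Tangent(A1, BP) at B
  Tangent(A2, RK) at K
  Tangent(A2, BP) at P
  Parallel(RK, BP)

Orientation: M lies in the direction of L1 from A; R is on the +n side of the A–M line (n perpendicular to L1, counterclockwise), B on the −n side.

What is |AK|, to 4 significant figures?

25.78

The slot axis is L1's direction at 4.7°, so u = (cos 4.7°, sin 4.7°) = (0.9966, 0.08194) and n = (−sin 4.7°, cos 4.7°) = (-0.08194, 0.9966). A is at the origin and M lies 24.2 along u from A, so M = 24.2·u = (24.12, 1.983). Tangency of A1 to both parallel lines with radius 8.9 puts R and B at A ± 8.9·n: R = (-0.7293, 8.870), B = (0.7293, -8.870). Equal radii place K and P the same way about M: K = M + 8.9·n = (23.39, 10.85), P = M − 8.9·n = (24.85, -6.887). Then |AK| = |K − A| = 25.78.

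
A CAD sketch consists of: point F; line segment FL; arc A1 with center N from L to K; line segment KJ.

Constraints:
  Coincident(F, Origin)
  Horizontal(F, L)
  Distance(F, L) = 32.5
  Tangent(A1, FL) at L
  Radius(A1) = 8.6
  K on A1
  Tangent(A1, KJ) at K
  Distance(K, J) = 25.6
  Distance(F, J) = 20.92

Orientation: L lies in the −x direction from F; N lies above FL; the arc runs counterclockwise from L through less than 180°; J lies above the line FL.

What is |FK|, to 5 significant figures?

26.815

Checks: |NK| = 8.600 ✓; ∠(NK, KJ) = 90.00° ✓; |KJ| = 25.60 ✓; |FJ| = 20.92 ✓.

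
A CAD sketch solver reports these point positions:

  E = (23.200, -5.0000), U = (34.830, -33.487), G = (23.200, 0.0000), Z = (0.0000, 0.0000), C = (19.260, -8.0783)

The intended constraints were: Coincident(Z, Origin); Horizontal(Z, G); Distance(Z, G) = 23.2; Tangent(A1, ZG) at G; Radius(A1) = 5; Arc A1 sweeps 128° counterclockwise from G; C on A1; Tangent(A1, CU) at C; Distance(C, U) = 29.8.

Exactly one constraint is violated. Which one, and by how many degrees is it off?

Tangent(A1, CU) at C — off by 6.50°.

Z = (0.00, 0.00) ✓; Z.y = 0.00, G.y = 0.00 ✓; |ZG| = 23.20 ✓; ∠(EG, GZ) = 90.00° ✓; |EG| = 5.000 ✓; bearing(E→C) − bearing(E→G) = 128.0° ✓; |EC| = 5.000 ✓; ∠(EC, CU) = 96.50° ✗; |CU| = 29.80 ✓.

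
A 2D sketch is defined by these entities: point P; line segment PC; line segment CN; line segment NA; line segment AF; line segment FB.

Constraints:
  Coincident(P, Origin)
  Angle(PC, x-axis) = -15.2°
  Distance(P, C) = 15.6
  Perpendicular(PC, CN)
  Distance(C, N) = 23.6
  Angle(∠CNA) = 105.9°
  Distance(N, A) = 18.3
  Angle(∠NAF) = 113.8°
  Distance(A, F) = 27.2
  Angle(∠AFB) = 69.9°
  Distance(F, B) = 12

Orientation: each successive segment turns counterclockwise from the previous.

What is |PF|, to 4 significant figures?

20.84

∠CNA = 105.9° gives NA at 148.9° from the x-axis; with |NA| = 18.3, A = (5.572, 28.14). ∠NAF = 113.8° gives AF at -144.9° from the x-axis; with |AF| = 27.2, F = (-16.68, 12.50). Then |PF| = |F − P| = 20.84.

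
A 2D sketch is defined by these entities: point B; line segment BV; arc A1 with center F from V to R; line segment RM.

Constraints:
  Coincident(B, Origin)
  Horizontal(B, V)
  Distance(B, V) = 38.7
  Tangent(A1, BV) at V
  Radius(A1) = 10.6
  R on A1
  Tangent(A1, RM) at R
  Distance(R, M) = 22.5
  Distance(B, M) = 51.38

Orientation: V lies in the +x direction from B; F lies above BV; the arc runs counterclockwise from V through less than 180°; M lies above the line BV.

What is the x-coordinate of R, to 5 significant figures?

48.002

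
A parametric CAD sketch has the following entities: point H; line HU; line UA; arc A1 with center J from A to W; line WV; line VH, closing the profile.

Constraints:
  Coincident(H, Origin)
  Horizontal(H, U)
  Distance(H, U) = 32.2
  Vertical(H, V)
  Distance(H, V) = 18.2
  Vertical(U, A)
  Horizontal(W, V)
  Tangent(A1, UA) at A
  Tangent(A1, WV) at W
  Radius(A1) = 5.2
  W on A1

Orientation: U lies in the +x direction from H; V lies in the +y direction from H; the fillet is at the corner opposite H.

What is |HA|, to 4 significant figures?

34.73

The virtual corner opposite H is at (32.20, 18.20). Since A1 is tangent to UA there, JA ⟂ UA and tangency of A1 to WV means the radius JW is perpendicular to WV, with radius 5.2, so the center J sits 5.2 in from both sides at J = (27.00, 13.00). That places the tangent points at A = (32.20, 13.00) on UA and W = (27.00, 18.20) on WV. Then |HA| = |A − H| = 34.73.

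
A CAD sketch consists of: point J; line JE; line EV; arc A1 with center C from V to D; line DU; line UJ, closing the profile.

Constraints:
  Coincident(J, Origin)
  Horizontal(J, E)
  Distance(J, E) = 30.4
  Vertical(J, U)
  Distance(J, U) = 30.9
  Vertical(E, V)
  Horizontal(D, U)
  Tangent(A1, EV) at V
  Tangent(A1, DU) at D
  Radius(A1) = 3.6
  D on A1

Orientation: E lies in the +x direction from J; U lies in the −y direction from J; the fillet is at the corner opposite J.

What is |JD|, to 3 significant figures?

40.9

J is at the origin; JE is horizontal with |JE| = 30.4 and E on the +x side, so E = (30.4, 0.00). J and U share the same x with |JU| = 30.9 and U on the −y side, so U = (0.00, -30.9). The virtual corner opposite J is at (30.4, -30.9). Tangency of A1 to EV means the radius CV is perpendicular to EV and since A1 is tangent to DU there, CD ⟂ DU, with radius 3.6, so the center C sits 3.6 in from both sides at C = (26.8, -27.3). That places the tangent points at V = (30.4, -27.3) on EV and D = (26.8, -30.9) on DU. Then |JD| = |D − J| = 40.9.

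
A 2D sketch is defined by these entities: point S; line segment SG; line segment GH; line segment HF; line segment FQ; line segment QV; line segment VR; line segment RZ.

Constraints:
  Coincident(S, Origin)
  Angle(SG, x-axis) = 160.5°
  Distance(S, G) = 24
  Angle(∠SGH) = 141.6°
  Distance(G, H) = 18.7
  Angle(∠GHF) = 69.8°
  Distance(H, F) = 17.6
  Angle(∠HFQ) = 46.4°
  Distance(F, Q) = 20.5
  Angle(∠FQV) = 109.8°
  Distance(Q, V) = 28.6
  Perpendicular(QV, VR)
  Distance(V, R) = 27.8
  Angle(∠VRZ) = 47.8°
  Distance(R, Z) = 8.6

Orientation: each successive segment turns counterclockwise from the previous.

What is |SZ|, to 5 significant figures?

56.438

S is at the origin; SG runs at 160.5° with length 24.0, so G = (-22.623, 8.0114). ∠SGH = 141.6° gives GH at -161.10° from the x-axis; with |GH| = 18.7, H = (-40.315, 1.9541). ∠GHF = 69.8° gives HF at -50.900° from the x-axis; with |HF| = 17.6, F = (-29.215, -11.704). ∠HFQ = 46.4° gives FQ at 82.700° from the x-axis; with |FQ| = 20.5, Q = (-26.610, 8.6295). ∠FQV = 109.8° gives QV at 152.90° from the x-axis; with |QV| = 28.6, V = (-52.071, 21.658). QV ⟂ VR, so VR runs at -117.10°; with |VR| = 27.8, R = (-64.735, -3.0898). ∠VRZ = 47.8° gives RZ at 15.100° from the x-axis; with |RZ| = 8.6, Z = (-56.432, -0.84946). Then |SZ| = |Z − S| = 56.438.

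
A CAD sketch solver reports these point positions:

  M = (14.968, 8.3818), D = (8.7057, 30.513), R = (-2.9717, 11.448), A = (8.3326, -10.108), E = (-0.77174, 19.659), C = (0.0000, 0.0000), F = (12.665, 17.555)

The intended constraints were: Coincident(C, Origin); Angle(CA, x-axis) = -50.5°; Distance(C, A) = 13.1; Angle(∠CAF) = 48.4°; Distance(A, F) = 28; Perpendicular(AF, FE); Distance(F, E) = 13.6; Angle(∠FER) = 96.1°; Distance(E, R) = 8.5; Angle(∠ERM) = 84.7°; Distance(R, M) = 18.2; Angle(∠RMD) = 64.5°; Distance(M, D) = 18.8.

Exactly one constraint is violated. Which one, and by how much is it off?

Distance(M, D) = 18.8 — off by 4.20.

C = (0.00, 0.00) ✓; CA at -50.50° ✓; |CA| = 13.10 ✓; ∠CAF = 48.40° ✓; |AF| = 28.00 ✓; ∠(AF, FE) = 90.00° ✓; |FE| = 13.60 ✓; ∠FER = 96.10° ✓; |ER| = 8.501 ✓; ∠ERM = 84.70° ✓; |RM| = 18.20 ✓; ∠RMD = 64.50° ✓; |MD| = 23.00 ✗.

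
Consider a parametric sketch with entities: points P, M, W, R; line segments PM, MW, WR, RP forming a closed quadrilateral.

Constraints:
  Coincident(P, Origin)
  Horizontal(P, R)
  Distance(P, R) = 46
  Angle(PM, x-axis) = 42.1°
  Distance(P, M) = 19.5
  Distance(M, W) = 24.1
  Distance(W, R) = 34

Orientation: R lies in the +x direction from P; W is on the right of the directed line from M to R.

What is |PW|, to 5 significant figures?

17.686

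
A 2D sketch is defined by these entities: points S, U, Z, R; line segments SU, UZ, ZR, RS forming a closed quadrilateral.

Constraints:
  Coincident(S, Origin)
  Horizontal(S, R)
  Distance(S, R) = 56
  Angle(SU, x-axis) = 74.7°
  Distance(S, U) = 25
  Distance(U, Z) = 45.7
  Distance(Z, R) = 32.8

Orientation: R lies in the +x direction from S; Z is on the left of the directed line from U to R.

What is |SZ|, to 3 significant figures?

60.9

S is at the origin; S and R share the same y with |SR| = 56.0 and R in +x, so R = (56.0, 0). SU runs at 74.7° with |SU| = 25.0, so U = (6.60, 24.1). Z is determined by |UZ| = 45.7 and |ZR| = 32.8 together: it lies at the intersection of circle(U, 45.7) and circle(R, 32.8). With |UR| = 55.0, the foot of the radical line on UR is 36.7 from U and the perpendicular offset is √(45.7² − 36.7²) = 27.2. Taking the left-of-UR solution: Z = (51.5, 32.5).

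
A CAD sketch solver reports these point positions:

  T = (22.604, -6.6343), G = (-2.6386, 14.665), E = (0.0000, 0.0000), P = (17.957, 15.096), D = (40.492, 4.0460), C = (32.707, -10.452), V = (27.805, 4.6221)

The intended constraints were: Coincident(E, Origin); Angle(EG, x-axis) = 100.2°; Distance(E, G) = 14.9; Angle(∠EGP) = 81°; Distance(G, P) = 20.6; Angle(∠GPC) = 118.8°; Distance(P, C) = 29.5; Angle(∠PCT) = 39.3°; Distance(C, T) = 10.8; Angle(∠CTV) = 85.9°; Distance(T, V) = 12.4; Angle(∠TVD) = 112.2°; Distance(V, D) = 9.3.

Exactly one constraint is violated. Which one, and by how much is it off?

Distance(V, D) = 9.3 — off by 3.40.

E = (0.00, 0.00) ✓; EG at 100.2° ✓; |EG| = 14.90 ✓; ∠EGP = 81.00° ✓; |GP| = 20.60 ✓; ∠GPC = 118.8° ✓; |PC| = 29.50 ✓; ∠PCT = 39.30° ✓; |CT| = 10.80 ✓; ∠CTV = 85.90° ✓; |TV| = 12.40 ✓; ∠TVD = 112.2° ✓; |VD| = 12.70 ✗.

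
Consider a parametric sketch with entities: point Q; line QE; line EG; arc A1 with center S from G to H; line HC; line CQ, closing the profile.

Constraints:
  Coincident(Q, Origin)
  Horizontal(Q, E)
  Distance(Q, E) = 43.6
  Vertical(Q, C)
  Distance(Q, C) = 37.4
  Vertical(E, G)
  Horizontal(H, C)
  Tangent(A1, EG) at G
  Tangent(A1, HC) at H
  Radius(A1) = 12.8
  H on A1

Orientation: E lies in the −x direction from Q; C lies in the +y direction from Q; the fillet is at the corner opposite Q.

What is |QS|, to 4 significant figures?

39.42

Q is at the origin; QE is horizontal with |QE| = 43.6 and E on the −x side, so E = (-43.60, 0.000). QC is vertical with |QC| = 37.4 and C on the +y side, so C = (0.000, 37.40). The virtual corner opposite Q is at (-43.60, 37.40). Tangency of A1 to EG means the radius SG is perpendicular to EG and A1 meets HC tangentially, so SH is at right angles to HC, with radius 12.8, so the center S sits 12.8 in from both sides at S = (-30.80, 24.60). Then |QS| = |S − Q| = 39.42.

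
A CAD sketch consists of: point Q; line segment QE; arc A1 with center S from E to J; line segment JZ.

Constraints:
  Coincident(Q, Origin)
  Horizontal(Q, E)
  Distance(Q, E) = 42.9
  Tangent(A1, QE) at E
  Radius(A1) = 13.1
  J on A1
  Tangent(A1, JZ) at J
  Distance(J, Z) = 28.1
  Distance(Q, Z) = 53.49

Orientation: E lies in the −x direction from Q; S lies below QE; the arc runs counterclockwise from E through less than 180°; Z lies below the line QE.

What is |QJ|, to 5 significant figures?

56.815

Q is at the origin; Q and E share the same y with |QE| = 42.9 and E on the −x side, so E = (-42.900, 0.0000). The tangent condition forces SE to be normal to QE, so S = E + (0, -13.1) = (-42.900, -13.100). Since SJ ⟂ JZ (tangency), |SZ| = √(13.1² + 28.1²) = 31.004 regardless of where J sits on A1. So Z lies on both circle(Q, 53.49) and circle(S, 31.004); the below-QE intersection is Z = (-32.658, -42.363). J is the foot of the tangent from Z: J = (-52.278, -22.247).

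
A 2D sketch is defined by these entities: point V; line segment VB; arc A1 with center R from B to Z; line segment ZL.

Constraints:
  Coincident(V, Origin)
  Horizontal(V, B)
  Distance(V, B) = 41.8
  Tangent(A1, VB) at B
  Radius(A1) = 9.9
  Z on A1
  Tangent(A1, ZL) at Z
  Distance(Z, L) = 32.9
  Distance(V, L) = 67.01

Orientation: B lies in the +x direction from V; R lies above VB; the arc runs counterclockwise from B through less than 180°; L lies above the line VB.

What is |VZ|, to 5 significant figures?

52.650

V is at the origin; V and B share the same y with |VB| = 41.8 and B on the +x side, so B = (41.800, 0.0000). Since A1 is tangent to VB there, RB ⟂ VB, so R = B + (0, 9.9) = (41.800, 9.9000). Since RZ ⟂ ZL (tangency), |RL| = √(9.9² + 32.9²) = 34.357 regardless of where Z sits on A1. So L lies on both circle(V, 67.01) and circle(R, 34.357); the above-VB intersection is L = (51.515, 42.855). Z is the foot of the tangent from L: Z = (51.700, 9.9557).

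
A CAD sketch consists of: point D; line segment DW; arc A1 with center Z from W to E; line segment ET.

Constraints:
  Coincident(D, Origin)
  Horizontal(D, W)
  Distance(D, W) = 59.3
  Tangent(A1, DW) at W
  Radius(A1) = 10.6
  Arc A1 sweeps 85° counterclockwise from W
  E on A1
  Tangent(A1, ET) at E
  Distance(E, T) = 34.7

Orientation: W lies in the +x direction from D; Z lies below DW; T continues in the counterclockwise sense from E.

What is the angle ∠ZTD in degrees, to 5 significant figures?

67.924°

D is at the origin; D and W share the same y with |DW| = 59.3 and W on the +x side, so W = (59.300, 0.0000). Tangency of A1 to DW means the radius ZW is perpendicular to DW, so Z = W + (0, -10.6) = (59.300, -10.600). On A1, W sits at bearing 90° from Z; an 85° counterclockwise sweep puts E at bearing 175°, so E = Z + 10.6·(cos 175°, sin 175°) = (48.740, -9.6761). A1 meets ET tangentially, so ZE is at right angles to ET, so ET runs along (−sin 175°, cos 175°); with |ET| = 34.7, T = (45.716, -44.244). Then cos ∠ZTD = TZ·TD / (|TZ||TD|), giving 67.924°.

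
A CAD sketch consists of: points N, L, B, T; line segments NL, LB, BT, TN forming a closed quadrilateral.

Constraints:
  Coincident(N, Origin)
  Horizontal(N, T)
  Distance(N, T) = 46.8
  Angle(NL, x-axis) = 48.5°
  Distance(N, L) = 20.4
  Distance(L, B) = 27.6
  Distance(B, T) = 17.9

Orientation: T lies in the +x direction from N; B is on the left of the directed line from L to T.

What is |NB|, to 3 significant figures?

44.4

N is at the origin; N and T share the same y with |NT| = 46.8 and T in +x, so T = (46.8, 0). NL runs at 48.5° with |NL| = 20.4, so L = (13.5, 15.3). B is determined by |LB| = 27.6 and |BT| = 17.9 together: it lies at the intersection of circle(L, 27.6) and circle(T, 17.9). With |LT| = 36.6, the foot of the radical line on LT is 24.3 from L and the perpendicular offset is √(27.6² − 24.3²) = 13.0. Taking the left-of-LT solution: B = (41.1, 17.0).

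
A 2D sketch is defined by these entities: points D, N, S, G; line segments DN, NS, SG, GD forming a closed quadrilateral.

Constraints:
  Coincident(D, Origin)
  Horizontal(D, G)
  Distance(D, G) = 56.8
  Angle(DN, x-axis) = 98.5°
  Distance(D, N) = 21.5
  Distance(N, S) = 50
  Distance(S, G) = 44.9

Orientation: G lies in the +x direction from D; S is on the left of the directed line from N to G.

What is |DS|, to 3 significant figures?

59.8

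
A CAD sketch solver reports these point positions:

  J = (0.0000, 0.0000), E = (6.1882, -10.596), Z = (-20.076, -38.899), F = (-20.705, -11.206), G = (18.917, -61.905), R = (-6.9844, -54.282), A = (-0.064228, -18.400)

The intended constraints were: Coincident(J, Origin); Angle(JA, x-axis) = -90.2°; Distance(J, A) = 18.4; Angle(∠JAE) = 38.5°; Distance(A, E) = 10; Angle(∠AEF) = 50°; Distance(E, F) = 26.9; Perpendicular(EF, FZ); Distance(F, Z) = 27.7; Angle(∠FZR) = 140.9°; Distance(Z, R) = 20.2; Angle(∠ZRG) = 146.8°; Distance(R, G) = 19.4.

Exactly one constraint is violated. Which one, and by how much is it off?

Distance(R, G) = 19.4 — off by 7.60.

J = (0.00, 0.00) ✓; JA at -90.20° ✓; |JA| = 18.40 ✓; ∠JAE = 38.50° ✓; |AE| = 10.00 ✓; ∠AEF = 50.00° ✓; |EF| = 26.90 ✓; ∠(EF, FZ) = 90.00° ✓; |FZ| = 27.70 ✓; ∠FZR = 140.9° ✓; |ZR| = 20.20 ✓; ∠ZRG = 146.8° ✓; |RG| = 27.00 ✗.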